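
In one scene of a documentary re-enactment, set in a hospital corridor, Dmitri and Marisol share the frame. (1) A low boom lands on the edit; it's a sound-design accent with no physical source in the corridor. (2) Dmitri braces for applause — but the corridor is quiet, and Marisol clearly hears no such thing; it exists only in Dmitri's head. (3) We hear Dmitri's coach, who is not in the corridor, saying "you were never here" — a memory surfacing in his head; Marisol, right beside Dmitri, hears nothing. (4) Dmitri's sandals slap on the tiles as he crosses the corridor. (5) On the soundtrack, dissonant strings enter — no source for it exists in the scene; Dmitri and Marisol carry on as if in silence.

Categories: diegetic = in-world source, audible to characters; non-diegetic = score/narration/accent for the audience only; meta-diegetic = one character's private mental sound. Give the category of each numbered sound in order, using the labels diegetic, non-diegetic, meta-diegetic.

(1) is non-diegetic: an editorial stinger — it belongs to the cut, not the story world.
Sound (2): the sound is imagined by Dmitri; nothing in the story world is producing it and Marisol can't hear it, so meta-diegetic.
Sound (3): it's Dmitri's recollection rendered as sound; the other character can't hear it, so meta-diegetic.
Sound (4): it's the physical sound of Dmitri moving in the space, so diegetic.
(5) is non-diegetic: score with no on-screen or off-screen source; it exists for the audience alone.

non-diegetic, meta-diegetic, meta-diegetic, diegetic, non-diegetic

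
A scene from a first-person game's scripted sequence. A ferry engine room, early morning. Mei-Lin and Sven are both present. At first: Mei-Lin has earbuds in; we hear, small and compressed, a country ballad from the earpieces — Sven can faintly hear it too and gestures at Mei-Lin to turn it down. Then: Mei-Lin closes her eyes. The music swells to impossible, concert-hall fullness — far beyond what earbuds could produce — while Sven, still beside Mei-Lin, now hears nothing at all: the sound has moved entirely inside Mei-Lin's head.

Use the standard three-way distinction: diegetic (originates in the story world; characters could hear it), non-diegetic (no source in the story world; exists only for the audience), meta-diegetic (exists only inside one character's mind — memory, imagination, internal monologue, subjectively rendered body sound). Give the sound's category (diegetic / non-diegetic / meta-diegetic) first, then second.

First: the earbuds are a physical source both characters can hear → diegetic.
Second: the music now exists only as Mei-Lin's subjective experience; Sven can no longer hear it → meta-diegetic.

diegetic, meta-diegetic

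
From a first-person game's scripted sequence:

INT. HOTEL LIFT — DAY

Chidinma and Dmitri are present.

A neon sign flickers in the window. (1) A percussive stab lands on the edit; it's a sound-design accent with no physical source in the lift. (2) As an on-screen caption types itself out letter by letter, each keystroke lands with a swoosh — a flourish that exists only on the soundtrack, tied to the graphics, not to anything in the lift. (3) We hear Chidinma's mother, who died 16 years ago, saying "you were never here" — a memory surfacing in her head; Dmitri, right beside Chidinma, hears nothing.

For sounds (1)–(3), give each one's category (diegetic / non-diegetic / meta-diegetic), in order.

Sound (1): nothing in the scene produces it; it's an accent added for the audience, so non-diegetic.
(2) the caption isn't part of the story world, so neither is the sound tied to it → non-diegetic.
(3) is meta-diegetic: a remembered line, private to Chidinma — not present in the room, not audible to Dmitri.

non-diegetic, non-diegetic, meta-diegetic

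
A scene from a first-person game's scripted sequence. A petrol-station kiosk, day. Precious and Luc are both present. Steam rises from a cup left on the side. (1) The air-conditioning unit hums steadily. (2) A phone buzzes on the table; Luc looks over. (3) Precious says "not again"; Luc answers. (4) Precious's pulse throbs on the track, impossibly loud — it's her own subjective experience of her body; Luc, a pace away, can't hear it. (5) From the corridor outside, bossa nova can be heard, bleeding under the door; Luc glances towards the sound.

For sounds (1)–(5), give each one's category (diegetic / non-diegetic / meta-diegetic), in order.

diegetic, diegetic, diegetic, meta-diegetic, diegetic

Sound (1): it's the actual ambient sound of the location, so diegetic.
(2) is diegetic: the sound comes from a phone physically present in the location.
(3) is diegetic: on-screen dialogue — Precious speaks and Luc is there to hear.
(4) is meta-diegetic: it's Precious's internal bodily sensation rendered as sound; only Precious 'hears' it.
(5) is diegetic: it's coming from the corridor outside — a location within the story world — and Luc reacts.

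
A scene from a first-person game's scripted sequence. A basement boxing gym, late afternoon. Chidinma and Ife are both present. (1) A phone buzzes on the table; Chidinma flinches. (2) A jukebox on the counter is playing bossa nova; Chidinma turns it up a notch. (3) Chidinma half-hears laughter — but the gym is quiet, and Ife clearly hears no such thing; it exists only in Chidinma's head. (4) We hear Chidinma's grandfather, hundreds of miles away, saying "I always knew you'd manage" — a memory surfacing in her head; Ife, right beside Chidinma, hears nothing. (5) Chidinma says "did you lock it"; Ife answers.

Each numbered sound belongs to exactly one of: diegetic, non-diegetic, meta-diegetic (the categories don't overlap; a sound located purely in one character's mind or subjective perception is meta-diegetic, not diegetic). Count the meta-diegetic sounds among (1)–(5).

2

(1) the sound comes from a phone physically present in the location → diegetic.
(2) is diegetic: the music comes from an on-screen device that Chidinma responds to.
(3) Chidinma alone 'hears' it — an imagined sound, not present in the space → meta-diegetic.
(4) a remembered line, private to Chidinma — not present in the room, not audible to Ife → meta-diegetic.
(5) is diegetic: on-screen dialogue — Chidinma speaks and Ife is there to hear.
So 2 of the 5 are meta-diegetic: (3), (4).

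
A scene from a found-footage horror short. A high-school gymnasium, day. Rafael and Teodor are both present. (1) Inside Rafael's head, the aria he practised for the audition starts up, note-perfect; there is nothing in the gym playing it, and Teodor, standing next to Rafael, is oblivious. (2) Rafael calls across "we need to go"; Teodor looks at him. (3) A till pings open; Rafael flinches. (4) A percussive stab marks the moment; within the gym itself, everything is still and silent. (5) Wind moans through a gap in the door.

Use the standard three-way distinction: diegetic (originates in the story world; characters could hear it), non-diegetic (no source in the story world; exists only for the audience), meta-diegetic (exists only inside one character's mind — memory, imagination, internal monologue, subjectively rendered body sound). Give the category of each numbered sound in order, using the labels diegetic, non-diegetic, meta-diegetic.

(1) is meta-diegetic: remembered music, private to Rafael — Teodor is oblivious because it isn't in the room.
(2) is diegetic: spoken by a character present in the story world.
(3) is diegetic: the sound comes from a till physically present in the location.
Sound (4): an editorial stinger — it belongs to the cut, not the story world, so non-diegetic.
Sound (5): wind is part of the location's real environment, so diegetic.

meta-diegetic, diegetic, diegetic, non-diegetic, diegetic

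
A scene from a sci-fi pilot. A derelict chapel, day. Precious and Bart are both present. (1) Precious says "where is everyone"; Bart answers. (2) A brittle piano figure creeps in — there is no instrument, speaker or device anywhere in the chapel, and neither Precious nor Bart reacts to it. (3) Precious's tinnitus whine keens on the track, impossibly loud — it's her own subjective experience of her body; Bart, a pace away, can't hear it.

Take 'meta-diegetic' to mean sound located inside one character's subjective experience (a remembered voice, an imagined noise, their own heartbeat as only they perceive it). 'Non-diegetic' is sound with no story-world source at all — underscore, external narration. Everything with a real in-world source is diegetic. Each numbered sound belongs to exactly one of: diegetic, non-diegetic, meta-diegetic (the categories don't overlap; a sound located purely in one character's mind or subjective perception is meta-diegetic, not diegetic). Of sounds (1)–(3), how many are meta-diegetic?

1

(1) is diegetic: on-screen dialogue — Precious speaks and Bart is there to hear.
(2) nothing in the chapel produces it and the characters don't hear it — pure soundtrack → non-diegetic.
(3) a subjective body sound — Precious's private perception, inaudible to Bart → meta-diegetic.
So 1 of the 3 is meta-diegetic: (3).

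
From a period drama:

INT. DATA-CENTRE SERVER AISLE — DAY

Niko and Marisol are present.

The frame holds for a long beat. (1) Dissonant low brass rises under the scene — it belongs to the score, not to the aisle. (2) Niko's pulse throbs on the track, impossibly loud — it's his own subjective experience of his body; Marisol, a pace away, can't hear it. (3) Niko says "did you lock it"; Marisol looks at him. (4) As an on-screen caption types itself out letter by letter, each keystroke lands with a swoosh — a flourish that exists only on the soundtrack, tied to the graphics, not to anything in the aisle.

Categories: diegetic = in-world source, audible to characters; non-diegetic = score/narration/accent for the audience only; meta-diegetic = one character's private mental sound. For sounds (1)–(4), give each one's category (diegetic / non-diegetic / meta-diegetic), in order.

non-diegetic, meta-diegetic, diegetic, non-diegetic

(1) is non-diegetic: score with no on-screen or off-screen source; it exists for the audience alone.
Sound (2): a subjective body sound — Niko's private perception, inaudible to Marisol, so meta-diegetic.
(3) is diegetic: on-screen dialogue — Niko speaks and Marisol is there to hear.
Sound (4): the caption isn't part of the story world, so neither is the sound tied to it, so non-diegetic.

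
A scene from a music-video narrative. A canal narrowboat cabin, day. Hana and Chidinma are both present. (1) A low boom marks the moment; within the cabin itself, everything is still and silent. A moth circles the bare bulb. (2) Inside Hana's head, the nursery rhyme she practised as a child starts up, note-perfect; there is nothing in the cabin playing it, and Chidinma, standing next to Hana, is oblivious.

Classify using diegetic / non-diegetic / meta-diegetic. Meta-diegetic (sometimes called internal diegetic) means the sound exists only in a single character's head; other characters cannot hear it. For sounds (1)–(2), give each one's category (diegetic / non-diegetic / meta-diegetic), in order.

non-diegetic, meta-diegetic

Sound (1): it's a sound-design accent with no in-world source; no one in the scene can hear it, so non-diegetic.
(2) the music is a memory playing inside Hana's mind alone; no real-world source, Chidinma can't hear it → meta-diegetic.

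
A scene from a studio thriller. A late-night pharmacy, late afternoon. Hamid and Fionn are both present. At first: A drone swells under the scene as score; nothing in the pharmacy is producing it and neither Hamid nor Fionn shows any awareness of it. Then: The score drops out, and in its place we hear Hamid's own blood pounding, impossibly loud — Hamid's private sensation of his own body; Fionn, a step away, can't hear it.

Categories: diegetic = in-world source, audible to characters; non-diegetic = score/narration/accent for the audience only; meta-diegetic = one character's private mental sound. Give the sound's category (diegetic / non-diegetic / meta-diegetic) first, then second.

non-diegetic, meta-diegetic

First: underscore with no in-world source, inaudible to the characters → non-diegetic.
Second: the body sound is Hamid's subjective perception alone — Fionn can't hear it → meta-diegetic.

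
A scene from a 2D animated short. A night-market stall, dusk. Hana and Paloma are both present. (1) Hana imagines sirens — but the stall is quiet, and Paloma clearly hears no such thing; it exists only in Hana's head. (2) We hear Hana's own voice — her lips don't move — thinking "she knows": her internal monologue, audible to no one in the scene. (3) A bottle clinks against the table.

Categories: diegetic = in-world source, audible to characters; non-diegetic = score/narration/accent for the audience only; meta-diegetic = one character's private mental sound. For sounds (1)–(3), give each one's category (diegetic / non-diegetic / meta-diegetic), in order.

meta-diegetic, meta-diegetic, diegetic

Sound (1): Hana alone 'hears' it — an imagined sound, not present in the space, so meta-diegetic.
(2) it's Hana's unspoken thought, heard only by the audience via her subjectivity → meta-diegetic.
(3) is diegetic: a bottle is a real object/event in the scene's world.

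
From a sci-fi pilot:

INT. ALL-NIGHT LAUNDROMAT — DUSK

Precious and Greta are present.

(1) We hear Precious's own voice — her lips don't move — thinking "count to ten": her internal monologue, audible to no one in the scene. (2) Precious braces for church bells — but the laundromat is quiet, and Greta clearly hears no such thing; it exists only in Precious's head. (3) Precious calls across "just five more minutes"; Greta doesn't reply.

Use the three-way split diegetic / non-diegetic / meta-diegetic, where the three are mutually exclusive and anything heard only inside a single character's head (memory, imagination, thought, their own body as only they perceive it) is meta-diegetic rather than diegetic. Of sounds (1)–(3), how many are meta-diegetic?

2

(1) Precious's thought-voice: a private mental sound no other character can hear → meta-diegetic.
(2) is meta-diegetic: Precious alone 'hears' it — an imagined sound, not present in the space.
(3) spoken by a character present in the story world → diegetic.
Meta-diegetic: (1), (2) — that's 2.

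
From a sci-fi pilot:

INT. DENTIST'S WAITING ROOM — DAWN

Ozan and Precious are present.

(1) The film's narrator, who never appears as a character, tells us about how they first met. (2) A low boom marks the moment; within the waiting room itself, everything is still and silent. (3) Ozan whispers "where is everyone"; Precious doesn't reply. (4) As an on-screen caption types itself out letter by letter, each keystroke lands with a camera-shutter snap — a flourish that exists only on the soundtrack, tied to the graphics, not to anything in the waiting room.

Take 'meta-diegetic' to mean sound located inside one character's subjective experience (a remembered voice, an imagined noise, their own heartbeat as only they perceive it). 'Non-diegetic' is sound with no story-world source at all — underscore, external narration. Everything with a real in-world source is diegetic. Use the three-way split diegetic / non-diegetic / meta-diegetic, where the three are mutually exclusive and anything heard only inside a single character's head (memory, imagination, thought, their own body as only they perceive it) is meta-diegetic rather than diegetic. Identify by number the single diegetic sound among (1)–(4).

3

(1) the narrator exists outside the story world, addressing only the audience → non-diegetic.
Sound (2): nothing in the scene produces it; it's an accent added for the audience, so non-diegetic.
(3) is diegetic: Ozan is a character speaking aloud in the scene.
Sound (4): it accompanies on-screen graphics, not anything inside the story world, so non-diegetic.
Only (3) is diegetic.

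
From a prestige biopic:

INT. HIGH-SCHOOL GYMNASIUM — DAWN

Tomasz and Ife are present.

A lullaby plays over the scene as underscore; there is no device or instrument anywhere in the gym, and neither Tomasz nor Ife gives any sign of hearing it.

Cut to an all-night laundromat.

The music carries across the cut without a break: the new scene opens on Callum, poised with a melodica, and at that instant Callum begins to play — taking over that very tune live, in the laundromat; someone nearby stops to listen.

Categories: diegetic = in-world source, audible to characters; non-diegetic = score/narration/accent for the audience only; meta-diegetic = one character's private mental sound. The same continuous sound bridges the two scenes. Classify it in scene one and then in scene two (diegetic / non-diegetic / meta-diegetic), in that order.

Scene one: there's no in-world source anywhere and no character hears it — underscore for the audience only → non-diegetic.
Scene two: from the moment Callum starts playing, the tune is being performed on a melodica inside the story world and another character hears it → diegetic.

non-diegetic, diegetic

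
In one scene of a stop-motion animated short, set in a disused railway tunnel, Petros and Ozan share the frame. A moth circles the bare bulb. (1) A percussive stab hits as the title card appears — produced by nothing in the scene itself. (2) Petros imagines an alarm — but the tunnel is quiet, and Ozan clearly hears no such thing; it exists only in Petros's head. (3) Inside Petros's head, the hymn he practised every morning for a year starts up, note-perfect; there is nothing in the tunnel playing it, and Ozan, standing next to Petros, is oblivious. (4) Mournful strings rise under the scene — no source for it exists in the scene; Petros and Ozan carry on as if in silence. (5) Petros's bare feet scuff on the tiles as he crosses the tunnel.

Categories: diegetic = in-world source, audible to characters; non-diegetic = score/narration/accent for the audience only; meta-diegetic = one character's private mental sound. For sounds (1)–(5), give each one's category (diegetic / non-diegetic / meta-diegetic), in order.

(1) is non-diegetic: an editorial stinger — it belongs to the cut, not the story world.
Sound (2): subjective to Petros: the tunnel is silent and Ozan hears nothing, so meta-diegetic.
(3) is meta-diegetic: it lives in Petros's subjectivity, not in the tunnel.
Sound (4): it has no source in the story world and no character can hear it — it's underscore, so non-diegetic.
Sound (5): a character's body making contact with the set — an in-world sound, so diegetic.

non-diegetic, meta-diegetic, meta-diegetic, non-diegetic, diegetic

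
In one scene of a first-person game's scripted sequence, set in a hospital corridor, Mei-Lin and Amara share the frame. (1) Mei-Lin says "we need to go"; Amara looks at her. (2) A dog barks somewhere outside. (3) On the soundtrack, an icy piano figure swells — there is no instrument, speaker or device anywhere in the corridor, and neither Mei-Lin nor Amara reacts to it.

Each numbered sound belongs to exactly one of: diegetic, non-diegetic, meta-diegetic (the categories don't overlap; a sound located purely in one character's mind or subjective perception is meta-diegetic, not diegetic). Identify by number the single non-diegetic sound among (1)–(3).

(1) is diegetic: on-screen dialogue — Mei-Lin speaks and Amara is there to hear.
(2) is diegetic: a dog is a real object/event in the scene's world.
(3) nothing in the corridor produces it and the characters don't hear it — pure soundtrack → non-diegetic.
Only (3) is non-diegetic.

3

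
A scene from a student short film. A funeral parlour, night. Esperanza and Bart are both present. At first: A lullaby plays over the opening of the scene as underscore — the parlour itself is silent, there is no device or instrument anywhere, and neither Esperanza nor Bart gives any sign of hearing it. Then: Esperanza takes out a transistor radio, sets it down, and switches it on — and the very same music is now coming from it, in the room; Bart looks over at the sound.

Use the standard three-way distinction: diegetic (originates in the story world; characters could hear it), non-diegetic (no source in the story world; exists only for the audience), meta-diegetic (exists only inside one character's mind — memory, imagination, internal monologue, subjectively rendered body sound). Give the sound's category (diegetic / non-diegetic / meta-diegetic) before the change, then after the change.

non-diegetic, diegetic

Before the change: no in-world source exists and no character can hear it — underscore → non-diegetic.
After the change: a transistor radio is now a real source in the story world and the characters hear it → diegetic.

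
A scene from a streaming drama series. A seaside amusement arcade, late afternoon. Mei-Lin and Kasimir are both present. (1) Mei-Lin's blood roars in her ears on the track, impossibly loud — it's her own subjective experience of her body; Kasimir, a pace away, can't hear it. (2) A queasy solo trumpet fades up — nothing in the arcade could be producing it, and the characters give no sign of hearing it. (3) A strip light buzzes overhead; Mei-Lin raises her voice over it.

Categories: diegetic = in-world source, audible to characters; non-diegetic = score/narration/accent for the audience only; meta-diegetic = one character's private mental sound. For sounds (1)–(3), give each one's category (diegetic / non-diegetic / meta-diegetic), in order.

Sound (1): it's Mei-Lin's internal bodily sensation rendered as sound; only Mei-Lin 'hears' it, so meta-diegetic.
(2) is non-diegetic: it has no source in the story world and no character can hear it — it's underscore.
(3) is diegetic: it's the actual ambient sound of the location.

meta-diegetic, non-diegetic, diegetic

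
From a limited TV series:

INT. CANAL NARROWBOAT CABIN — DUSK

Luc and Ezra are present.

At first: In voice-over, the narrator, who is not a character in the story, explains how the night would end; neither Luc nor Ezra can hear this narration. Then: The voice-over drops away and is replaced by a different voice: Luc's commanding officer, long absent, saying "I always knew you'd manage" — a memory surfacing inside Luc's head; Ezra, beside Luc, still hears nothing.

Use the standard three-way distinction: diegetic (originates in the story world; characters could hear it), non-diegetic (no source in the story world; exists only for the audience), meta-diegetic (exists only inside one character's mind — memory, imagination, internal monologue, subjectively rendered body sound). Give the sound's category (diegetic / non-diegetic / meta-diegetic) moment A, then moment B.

Moment A: the external narrator addresses only the audience — outside the story world → non-diegetic.
Moment B: the replacement voice is a memory inside Luc's mind specifically → meta-diegetic.

non-diegetic, meta-diegetic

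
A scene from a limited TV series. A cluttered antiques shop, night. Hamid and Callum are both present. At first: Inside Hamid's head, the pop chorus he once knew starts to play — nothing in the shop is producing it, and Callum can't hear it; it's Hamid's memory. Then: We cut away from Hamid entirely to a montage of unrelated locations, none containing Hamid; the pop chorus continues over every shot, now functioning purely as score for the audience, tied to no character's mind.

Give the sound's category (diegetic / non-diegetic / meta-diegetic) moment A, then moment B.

Moment A: the music lives inside Hamid's mind alone; Callum can't hear it → meta-diegetic.
Moment B: once it plays over shots Hamid isn't in, detached from any character's subjectivity, it's conventional underscore → non-diegetic.

meta-diegetic, non-diegetic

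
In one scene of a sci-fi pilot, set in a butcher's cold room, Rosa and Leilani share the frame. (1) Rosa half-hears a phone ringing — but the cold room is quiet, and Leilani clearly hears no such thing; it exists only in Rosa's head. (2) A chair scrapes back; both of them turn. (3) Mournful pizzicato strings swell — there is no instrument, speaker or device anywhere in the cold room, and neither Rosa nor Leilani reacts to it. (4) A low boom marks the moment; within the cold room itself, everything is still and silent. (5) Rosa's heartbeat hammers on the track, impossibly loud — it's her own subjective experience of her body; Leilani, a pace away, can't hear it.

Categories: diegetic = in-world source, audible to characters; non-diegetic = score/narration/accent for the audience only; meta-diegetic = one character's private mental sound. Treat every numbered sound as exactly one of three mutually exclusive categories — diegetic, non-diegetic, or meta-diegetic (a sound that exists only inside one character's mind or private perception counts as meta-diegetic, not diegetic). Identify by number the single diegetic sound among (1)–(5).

(1) is meta-diegetic: the sound is imagined by Rosa; nothing in the story world is producing it and Leilani can't hear it.
(2) is diegetic: a chair is a real object/event in the scene's world.
Sound (3): score with no on-screen or off-screen source; it exists for the audience alone, so non-diegetic.
Sound (4): an editorial stinger — it belongs to the cut, not the story world, so non-diegetic.
Sound (5): it's Rosa's internal bodily sensation rendered as sound; only Rosa 'hears' it, so meta-diegetic.
Only (2) is diegetic.

2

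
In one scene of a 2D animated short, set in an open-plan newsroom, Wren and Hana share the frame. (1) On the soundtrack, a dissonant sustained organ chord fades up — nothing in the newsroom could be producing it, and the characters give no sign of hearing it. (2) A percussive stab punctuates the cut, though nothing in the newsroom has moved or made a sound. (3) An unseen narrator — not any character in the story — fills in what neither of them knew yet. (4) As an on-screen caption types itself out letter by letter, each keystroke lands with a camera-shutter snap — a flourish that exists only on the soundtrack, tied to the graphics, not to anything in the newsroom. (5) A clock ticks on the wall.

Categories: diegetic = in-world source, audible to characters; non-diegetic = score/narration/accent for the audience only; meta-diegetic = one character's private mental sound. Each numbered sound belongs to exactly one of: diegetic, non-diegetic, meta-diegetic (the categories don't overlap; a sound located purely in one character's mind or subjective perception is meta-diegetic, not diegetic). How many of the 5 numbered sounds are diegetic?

Sound (1): nothing in the newsroom produces it and the characters don't hear it — pure soundtrack, so non-diegetic.
(2) it's a sound-design accent with no in-world source; no one in the scene can hear it → non-diegetic.
Sound (3): commentary laid over the scene from outside the fiction, so non-diegetic.
(4) is non-diegetic: the caption isn't part of the story world, so neither is the sound tied to it.
(5) a clock is a real object/event in the scene's world → diegetic.
So 1 of the 5 is diegetic: (5).

1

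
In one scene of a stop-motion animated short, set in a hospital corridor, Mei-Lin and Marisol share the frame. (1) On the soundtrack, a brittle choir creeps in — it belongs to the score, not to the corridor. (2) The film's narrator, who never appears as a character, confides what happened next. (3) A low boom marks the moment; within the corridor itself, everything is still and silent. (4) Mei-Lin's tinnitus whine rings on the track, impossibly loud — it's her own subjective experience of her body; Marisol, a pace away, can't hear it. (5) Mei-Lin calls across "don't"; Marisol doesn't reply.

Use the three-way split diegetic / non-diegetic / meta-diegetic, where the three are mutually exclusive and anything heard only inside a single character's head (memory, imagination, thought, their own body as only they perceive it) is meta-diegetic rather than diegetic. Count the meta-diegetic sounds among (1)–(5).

Sound (1): nothing in the corridor produces it and the characters don't hear it — pure soundtrack, so non-diegetic.
Sound (2): external voice-over — not a character, not heard by anyone in the scene, so non-diegetic.
(3) is non-diegetic: nothing in the scene produces it; it's an accent added for the audience.
(4) it's Mei-Lin's internal bodily sensation rendered as sound; only Mei-Lin 'hears' it → meta-diegetic.
(5) is diegetic: Mei-Lin is a character speaking aloud in the scene.
Meta-diegetic: (4) — that's 1.

1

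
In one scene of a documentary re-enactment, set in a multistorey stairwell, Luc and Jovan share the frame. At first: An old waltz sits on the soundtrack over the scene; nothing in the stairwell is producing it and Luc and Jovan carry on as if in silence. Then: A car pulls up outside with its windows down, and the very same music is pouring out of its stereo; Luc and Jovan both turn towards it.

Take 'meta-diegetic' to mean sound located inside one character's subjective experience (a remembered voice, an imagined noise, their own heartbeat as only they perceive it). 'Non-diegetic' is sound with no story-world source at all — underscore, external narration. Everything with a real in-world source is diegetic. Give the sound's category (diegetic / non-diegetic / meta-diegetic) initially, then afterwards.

Initially: no in-world source exists and no character can hear it — underscore → non-diegetic.
Afterwards: the car stereo is now a real source in the story world and the characters hear it → diegetic.

non-diegetic, diegetic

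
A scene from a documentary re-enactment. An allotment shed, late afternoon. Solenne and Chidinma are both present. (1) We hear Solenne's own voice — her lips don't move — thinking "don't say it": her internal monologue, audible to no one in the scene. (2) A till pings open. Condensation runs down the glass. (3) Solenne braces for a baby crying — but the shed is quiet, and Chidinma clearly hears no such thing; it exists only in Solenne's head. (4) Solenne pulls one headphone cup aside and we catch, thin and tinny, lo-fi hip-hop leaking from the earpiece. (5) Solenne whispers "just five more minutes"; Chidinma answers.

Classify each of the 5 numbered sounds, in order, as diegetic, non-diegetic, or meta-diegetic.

Sound (1): Solenne's thought-voice: a private mental sound no other character can hear, so meta-diegetic.
Sound (2): the sound comes from a till physically present in the location, so diegetic.
(3) subjective to Solenne: the shed is silent and Chidinma hears nothing → meta-diegetic.
(4) the headphones are an on-screen source → diegetic.
Sound (5): spoken by a character present in the story world, so diegetic.

meta-diegetic, diegetic, meta-diegetic, diegetic, diegetic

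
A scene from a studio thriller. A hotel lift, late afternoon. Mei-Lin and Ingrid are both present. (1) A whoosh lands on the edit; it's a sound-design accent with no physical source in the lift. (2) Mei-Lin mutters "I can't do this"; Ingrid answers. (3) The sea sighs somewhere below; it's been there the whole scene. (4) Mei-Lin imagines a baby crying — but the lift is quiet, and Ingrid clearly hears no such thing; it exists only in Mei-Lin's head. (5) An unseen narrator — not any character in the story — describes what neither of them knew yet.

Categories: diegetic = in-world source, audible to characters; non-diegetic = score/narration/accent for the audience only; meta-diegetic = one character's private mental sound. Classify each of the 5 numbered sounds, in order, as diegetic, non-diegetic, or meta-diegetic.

non-diegetic, diegetic, diegetic, meta-diegetic, non-diegetic

(1) is non-diegetic: nothing in the scene produces it; it's an accent added for the audience.
(2) is diegetic: spoken by a character present in the story world.
(3) is diegetic: it's the actual ambient sound of the location.
Sound (4): the sound is imagined by Mei-Lin; nothing in the story world is producing it and Ingrid can't hear it, so meta-diegetic.
(5) external voice-over — not a character, not heard by anyone in the scene → non-diegetic.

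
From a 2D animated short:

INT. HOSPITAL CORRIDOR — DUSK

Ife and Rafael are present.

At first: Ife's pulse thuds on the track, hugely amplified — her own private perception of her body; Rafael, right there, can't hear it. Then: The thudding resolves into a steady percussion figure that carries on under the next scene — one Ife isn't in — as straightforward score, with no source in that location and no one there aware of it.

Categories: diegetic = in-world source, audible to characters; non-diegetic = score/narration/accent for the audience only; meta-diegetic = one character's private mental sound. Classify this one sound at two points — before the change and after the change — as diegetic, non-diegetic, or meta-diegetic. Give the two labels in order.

meta-diegetic, non-diegetic

Before the change: it's Ife's subjective body sound, inaudible to Rafael → meta-diegetic.
After the change: detached from Ife and playing as sourceless score over a scene she isn't in — for the audience only → non-diegetic.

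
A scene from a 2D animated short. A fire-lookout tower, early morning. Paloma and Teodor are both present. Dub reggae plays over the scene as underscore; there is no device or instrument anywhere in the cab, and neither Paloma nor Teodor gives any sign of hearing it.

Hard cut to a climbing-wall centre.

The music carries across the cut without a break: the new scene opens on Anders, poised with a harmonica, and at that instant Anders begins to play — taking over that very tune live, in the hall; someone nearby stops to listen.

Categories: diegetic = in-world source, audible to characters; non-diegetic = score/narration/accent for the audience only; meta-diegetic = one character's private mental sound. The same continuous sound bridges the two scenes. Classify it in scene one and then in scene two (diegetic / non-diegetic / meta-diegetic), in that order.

non-diegetic, diegetic

Scene one: there's no in-world source anywhere and no character hears it — underscore for the audience only → non-diegetic.
Scene two: from the moment Anders starts playing, the tune is being performed on a harmonica inside the story world and another character hears it → diegetic.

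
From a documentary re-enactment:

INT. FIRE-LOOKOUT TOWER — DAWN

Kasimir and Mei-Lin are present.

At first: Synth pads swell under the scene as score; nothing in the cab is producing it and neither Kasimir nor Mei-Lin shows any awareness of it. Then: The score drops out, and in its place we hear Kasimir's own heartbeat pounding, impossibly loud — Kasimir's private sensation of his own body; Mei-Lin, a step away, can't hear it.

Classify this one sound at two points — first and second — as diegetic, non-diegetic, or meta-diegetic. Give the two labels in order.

non-diegetic, meta-diegetic

First: underscore with no in-world source, inaudible to the characters → non-diegetic.
Second: the body sound is Kasimir's subjective perception alone — Mei-Lin can't hear it → meta-diegetic.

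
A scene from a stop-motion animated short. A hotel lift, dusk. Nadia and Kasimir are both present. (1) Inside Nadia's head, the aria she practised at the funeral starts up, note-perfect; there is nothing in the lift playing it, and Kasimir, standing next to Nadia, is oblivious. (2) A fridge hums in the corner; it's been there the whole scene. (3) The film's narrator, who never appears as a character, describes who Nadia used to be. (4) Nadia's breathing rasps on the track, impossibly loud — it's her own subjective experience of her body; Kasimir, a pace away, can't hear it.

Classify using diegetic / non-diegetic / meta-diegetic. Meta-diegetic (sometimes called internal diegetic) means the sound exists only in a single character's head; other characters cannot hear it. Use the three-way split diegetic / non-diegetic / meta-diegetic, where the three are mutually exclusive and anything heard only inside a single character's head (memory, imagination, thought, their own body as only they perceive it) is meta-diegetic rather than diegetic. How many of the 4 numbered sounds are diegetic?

1

Sound (1): the music is a memory playing inside Nadia's mind alone; no real-world source, Kasimir can't hear it, so meta-diegetic.
(2) a fridge is part of the location's real environment → diegetic.
(3) the narrator exists outside the story world, addressing only the audience → non-diegetic.
(4) is meta-diegetic: point-of-audition from inside Nadia's body; not a sound in the room.
Diegetic: (2) — that's 1.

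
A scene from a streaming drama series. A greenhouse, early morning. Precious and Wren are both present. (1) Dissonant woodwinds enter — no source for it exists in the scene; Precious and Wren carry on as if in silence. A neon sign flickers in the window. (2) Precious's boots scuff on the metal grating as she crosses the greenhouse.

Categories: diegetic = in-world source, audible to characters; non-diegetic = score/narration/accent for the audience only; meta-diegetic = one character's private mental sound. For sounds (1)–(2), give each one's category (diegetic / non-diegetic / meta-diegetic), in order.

(1) score with no on-screen or off-screen source; it exists for the audience alone → non-diegetic.
Sound (2): Precious's footsteps are produced in the story world, so diegetic.

non-diegetic, diegetic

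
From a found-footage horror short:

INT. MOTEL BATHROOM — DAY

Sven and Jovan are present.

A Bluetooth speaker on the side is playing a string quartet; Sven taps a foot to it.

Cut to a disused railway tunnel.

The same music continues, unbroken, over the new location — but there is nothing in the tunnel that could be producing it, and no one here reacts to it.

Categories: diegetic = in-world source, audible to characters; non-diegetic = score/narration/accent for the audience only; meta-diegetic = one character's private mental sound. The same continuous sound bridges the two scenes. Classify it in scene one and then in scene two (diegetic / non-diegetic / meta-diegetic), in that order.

diegetic, non-diegetic

Scene one: a Bluetooth speaker is an on-screen source and Sven reacts to it → diegetic.
Scene two: there is no source in the tunnel and no one hears it — it's now underscore → non-diegetic.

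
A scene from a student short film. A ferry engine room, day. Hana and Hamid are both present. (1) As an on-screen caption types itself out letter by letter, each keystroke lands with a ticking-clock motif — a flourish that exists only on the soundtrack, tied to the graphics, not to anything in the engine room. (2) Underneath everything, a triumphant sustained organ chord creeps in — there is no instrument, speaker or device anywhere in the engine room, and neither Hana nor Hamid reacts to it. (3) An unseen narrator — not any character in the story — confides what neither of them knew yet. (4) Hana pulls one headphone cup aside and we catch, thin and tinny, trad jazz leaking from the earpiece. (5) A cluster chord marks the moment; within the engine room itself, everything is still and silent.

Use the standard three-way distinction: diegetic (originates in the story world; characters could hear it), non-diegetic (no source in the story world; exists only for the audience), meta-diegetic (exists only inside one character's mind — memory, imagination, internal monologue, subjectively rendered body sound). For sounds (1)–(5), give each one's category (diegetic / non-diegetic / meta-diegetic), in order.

non-diegetic, non-diegetic, non-diegetic, diegetic, non-diegetic

(1) sound married to a title/caption — outside the diegesis by definition → non-diegetic.
(2) is non-diegetic: score with no on-screen or off-screen source; it exists for the audience alone.
(3) the narrator exists outside the story world, addressing only the audience → non-diegetic.
(4) the earpiece is a real device on Hana's head — source music → diegetic.
(5) nothing in the scene produces it; it's an accent added for the audience → non-diegetic.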